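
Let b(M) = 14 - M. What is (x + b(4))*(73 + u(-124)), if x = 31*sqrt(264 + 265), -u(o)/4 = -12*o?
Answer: -4250517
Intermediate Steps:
u(o) = 48*o (u(o) = -(-48)*o = 48*o)
x = 713 (x = 31*sqrt(529) = 31*23 = 713)
(x + b(4))*(73 + u(-124)) = (713 + (14 - 1*4))*(73 + 48*(-124)) = (713 + (14 - 4))*(73 - 5952) = (713 + 10)*(-5879) = 723*(-5879) = -4250517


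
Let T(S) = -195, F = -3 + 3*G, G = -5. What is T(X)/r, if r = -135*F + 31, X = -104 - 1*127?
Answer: -195/2461 ≈ -0.079236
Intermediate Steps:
X = -231 (X = -104 - 127 = -231)
F = -18 (F = -3 + 3*(-5) = -3 - 15 = -18)
r = 2461 (r = -135*(-18) + 31 = 2430 + 31 = 2461)
T(X)/r = -195/2461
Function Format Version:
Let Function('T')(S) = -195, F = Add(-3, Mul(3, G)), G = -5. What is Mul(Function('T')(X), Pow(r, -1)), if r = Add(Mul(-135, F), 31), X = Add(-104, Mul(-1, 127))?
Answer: Rational(-195, 2461) ≈ -0.079236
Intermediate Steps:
X = -231 (X = Add(-104, -127) = -231)
F = -18 (F = Add(-3, Mul(3, -5)) = Add(-3, -15) = -18)
r = 2461 (r = Add(Mul(-135, -18), 31) = Add(2430, 31) = 2461)
Mul(Function('T')(X), Pow(r, -1)) = Mul(-195, Pow(2461, -1)) = Mul(-195, Rational(1, 2461)) = Rational(-195, 2461)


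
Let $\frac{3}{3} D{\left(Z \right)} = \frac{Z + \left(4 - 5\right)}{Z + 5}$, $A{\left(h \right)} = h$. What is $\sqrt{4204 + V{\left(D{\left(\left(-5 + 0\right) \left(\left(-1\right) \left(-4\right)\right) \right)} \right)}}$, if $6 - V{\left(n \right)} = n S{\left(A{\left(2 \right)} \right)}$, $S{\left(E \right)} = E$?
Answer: $\frac{2 \sqrt{26295}}{5} \approx 64.863$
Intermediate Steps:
$D{\left(Z \right)} = \frac{-1 + Z}{5 + Z}$ ($D{\left(Z \right)} = \frac{Z + \left(4 - 5\right)}{Z + 5} = \frac{Z + \left(4 - 5\right)}{5 + Z} = \frac{Z - 1}{5 + Z} = \frac{-1 + Z}{5 + Z}$)
$V{\left(n \right)} = 6 - 2 n$ ($V{\left(n \right)} = 6 - n 2 = 6 - 2 n$)
$\sqrt{4204 + V{\left(D{\left(\left(-5 + 0\right) \left(\left(-1\right) \left(-4\right)\right) \right)} \right)}} = \sqrt{4204 + \left(6 - 2 \frac{-1 + \left(-5 + 0\right) \left(\left(-1\right) \left(-4\right)\right)}{5 + \left(-5 + 0\right) \left(\left(-1\right) \left(-4\right)\right)}\right)} = \sqrt{4204 + \left(6 - 2 \frac{-1 - 20}{5 - 20}\right)} = \sqrt{4204 + \left(6 - 2 \frac{1}{-15} \left(-21\right)\right)} = \sqrt{4204 + \left(6 - 2 \left(\left(- \frac{1}{15}\right) \left(-21\right)\right)\right)} = \sqrt{4204 + \left(6 - \frac{14}{5}\right)} = \sqrt{4204 + \frac{16}{5}} = \sqrt{\frac{21036}{5}} = \frac{2 \sqrt{26295}}{5}$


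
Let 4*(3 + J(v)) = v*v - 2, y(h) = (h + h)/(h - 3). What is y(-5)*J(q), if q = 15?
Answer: 1055/16 ≈ 65.938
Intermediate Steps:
y(h) = 2*h/(-3 + h) (y(h) = (2*h)/(-3 + h) = 2*h/(-3 + h))
J(v) = -7/2 + v**2/4 (J(v) = -3 + (v*v - 2)/4 = -3 + (v**2 - 2)/4 = -3 + (-2 + v**2)/4 = -3 + (-1/2 + v**2/4) = -7/2 + v**2/4)
y(-5)*J(q) = (2*(-5)/(-3 - 5))*(-7/2 + (1/4)*15**2) = (2*(-5)/(-8))*(-7/2 + (1/4)*225) = (2*(-5)*(-1/8))*(-7/2 + 225/4) = (5/4)*(211/4) = 1055/16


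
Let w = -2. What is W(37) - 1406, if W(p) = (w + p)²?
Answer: -181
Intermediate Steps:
W(p) = (-2 + p)²
W(37) - 1406 = (-2 + 37)² - 1406 = 35² - 1406 = 1225 - 1406 = -181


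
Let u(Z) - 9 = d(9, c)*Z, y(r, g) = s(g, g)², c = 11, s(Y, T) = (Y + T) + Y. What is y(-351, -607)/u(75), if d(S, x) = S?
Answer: 368449/76 ≈ 4848.0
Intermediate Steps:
s(Y, T) = T + 2*Y (s(Y, T) = (T + Y) + Y = T + 2*Y)
y(r, g) = 9*g² (y(r, g) = (g + 2*g)² = (3*g)² = 9*g²)
u(Z) = 9 + 9*Z
y(-351, -607)/u(75) = (9*(-607)²)/(9 + 9*75) = (9*368449)/(9 + 675) = 3316041/684 = 3316041*(1/684) = 368449/76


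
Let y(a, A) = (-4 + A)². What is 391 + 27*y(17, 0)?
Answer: 823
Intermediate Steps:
391 + 27*y(17, 0) = 391 + 27*(-4 + 0)² = 391 + 27*(-4)² = 391 + 27*16 = 391 + 432 = 823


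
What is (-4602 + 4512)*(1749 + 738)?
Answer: -223830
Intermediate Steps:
(-4602 + 4512)*(1749 + 738) = -90*2487 = -223830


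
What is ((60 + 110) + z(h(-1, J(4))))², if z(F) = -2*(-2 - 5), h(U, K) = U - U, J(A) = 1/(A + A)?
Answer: 33856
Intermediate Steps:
J(A) = 1/(2*A)
h(U, K) = 0
z(F) = 14 (z(F) = -2*(-7) = 14)
((60 + 110) + z(h(-1, J(4))))² = ((60 + 110) + 14)² = (170 + 14)² = 184² = 33856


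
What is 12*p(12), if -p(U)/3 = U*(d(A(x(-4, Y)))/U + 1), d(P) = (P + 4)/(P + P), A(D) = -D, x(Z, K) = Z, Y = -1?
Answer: -468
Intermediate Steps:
d(P) = (4 + P)/(2*P) (d(P) = (4 + P)/((2*P)) = (4 + P)*(1/(2*P)) = (4 + P)/(2*P))
p(U) = -3*U*(1 + 1/U) (p(U) = -3*U*(((4 - 1*(-4))/(2*((-1*(-4)))))/U + 1) = -3*U*(((1/2)*(4 + 4)/4)/U + 1) = -3*U*(((1/2)*(1/4)*8)/U + 1) = -3*U*(1/U + 1) = -3*U*(1 + 1/U))
12*p(12) = 12*(-3 - 3*12) = 12*(-3 - 36) = 12*(-39) = -468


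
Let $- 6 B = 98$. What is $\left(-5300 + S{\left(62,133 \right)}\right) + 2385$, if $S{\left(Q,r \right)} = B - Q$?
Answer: $- \frac{8980}{3} \approx -2993.3$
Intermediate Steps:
$B = - \frac{49}{3}$ ($B = \left(- \frac{1}{6}\right) 98 = - \frac{49}{3} \approx -16.333$)
$S{\left(Q,r \right)} = - \frac{49}{3} - Q$
$\left(-5300 + S{\left(62,133 \right)}\right) + 2385 = \left(-5300 - \frac{235}{3}\right) + 2385 = - \frac{16135}{3} + 2385 = - \frac{8980}{3}$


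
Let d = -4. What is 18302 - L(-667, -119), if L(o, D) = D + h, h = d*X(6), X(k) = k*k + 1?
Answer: 18569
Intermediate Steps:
X(k) = 1 + k² (X(k) = k² + 1 = 1 + k²)
h = -148 (h = -4*(1 + 6²) = -4*(1 + 36) = -4*37 = -148)
L(o, D) = -148 + D (L(o, D) = D - 148 = -148 + D)
18302 - L(-667, -119) = 18302 - (-148 - 119) = 18302 - 1*(-267) = 18302 + 267 = 18569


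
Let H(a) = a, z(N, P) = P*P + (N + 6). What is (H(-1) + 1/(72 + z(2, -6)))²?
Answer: 13225/13456 ≈ 0.98283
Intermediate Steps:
z(N, P) = 6 + N + P² (z(N, P) = P² + (6 + N) = 6 + N + P²)
(H(-1) + 1/(72 + z(2, -6)))² = (-1 + 1/(72 + (6 + 2 + (-6)²)))² = (-1 + 1/(72 + (6 + 2 + 36)))² = (-1 + 1/(72 + 44))² = (-1 + 1/116)² = (-115/116)² = 13225/13456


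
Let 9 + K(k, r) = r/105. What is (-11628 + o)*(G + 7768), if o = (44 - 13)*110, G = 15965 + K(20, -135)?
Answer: -194953266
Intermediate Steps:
K(k, r) = -9 + r/105
G = 111683/7 (G = 15965 + (-9 + (1/105)*(-135)) = 15965 + (-9 - 9/7) = 15965 - 72/7 = 111683/7 ≈ 15955.)
o = 3410 (o = 31*110 = 3410)
(-11628 + o)*(G + 7768) = (-11628 + 3410)*(111683/7 + 7768) = -8218*166059/7 = -194953266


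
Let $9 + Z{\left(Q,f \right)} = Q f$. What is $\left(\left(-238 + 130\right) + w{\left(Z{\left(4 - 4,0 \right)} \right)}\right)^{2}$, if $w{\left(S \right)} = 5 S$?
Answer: $23409$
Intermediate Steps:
$Z{\left(Q,f \right)} = -9 + Q f$
$\left(\left(-238 + 130\right) + w{\left(Z{\left(4 - 4,0 \right)} \right)}\right)^{2} = \left(\left(-238 + 130\right) + 5 \left(-9 + \left(4 - 4\right) 0\right)\right)^{2} = \left(-108 + 5 \left(-9 + 0 \cdot 0\right)\right)^{2} = \left(-108 + 5 \left(-9 + 0\right)\right)^{2} = \left(-108 + 5 \left(-9\right)\right)^{2} = \left(-108 - 45\right)^{2} = \left(-153\right)^{2} = 23409$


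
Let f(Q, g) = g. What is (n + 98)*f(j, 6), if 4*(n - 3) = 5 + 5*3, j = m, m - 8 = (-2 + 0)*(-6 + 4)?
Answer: 636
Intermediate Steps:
m = 12 (m = 8 + (-2 + 0)*(-6 + 4) = 8 - 2*(-2) = 8 + 4 = 12)
j = 12
n = 8 (n = 3 + (5 + 5*3)/4 = 3 + (5 + 15)/4 = 3 + (1/4)*20 = 3 + 5 = 8)
(n + 98)*f(j, 6) = (8 + 98)*6 = 106*6 = 636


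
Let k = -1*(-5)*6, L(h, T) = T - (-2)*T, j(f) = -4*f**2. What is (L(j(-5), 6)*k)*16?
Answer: 8640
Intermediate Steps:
L(h, T) = 3*T (L(h, T) = T + 2*T = 3*T)
k = 30 (k = 5*6 = 30)
(L(j(-5), 6)*k)*16 = ((3*6)*30)*16 = (18*30)*16 = 540*16 = 8640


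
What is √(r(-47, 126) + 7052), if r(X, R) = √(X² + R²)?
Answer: √(7052 + √18085) ≈ 84.773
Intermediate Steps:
r(X, R) = √(R² + X²)
√(r(-47, 126) + 7052) = √(√(126² + (-47)²) + 7052) = √(√(15876 + 2209) + 7052) = √(√18085 + 7052) = √(7052 + √18085)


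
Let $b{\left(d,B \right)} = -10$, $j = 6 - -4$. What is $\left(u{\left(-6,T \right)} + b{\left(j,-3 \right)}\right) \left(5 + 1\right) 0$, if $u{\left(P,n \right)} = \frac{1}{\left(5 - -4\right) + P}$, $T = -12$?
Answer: $0$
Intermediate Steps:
$j = 10$ ($j = 6 + 4 = 10$)
$u{\left(P,n \right)} = \frac{1}{9 + P}$ ($u{\left(P,n \right)} = \frac{1}{\left(5 + 4\right) + P} = \frac{1}{9 + P}$)
$\left(u{\left(-6,T \right)} + b{\left(j,-3 \right)}\right) \left(5 + 1\right) 0 = \left(\frac{1}{9 - 6} - 10\right) \left(5 + 1\right) 0 = \left(\frac{1}{3} - 10\right) 6 \cdot 0 = \left(\frac{1}{3} - 10\right) 0 = \left(- \frac{29}{3}\right) 0 = 0$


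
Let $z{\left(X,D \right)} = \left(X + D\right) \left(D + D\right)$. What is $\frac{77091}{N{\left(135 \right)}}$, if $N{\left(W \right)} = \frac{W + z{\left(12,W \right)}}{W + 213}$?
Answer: $\frac{2980852}{4425} \approx 673.64$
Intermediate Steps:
$z{\left(X,D \right)} = 2 D \left(D + X\right)$ ($z{\left(X,D \right)} = \left(D + X\right) 2 D = 2 D \left(D + X\right)$)
$N{\left(W \right)} = \frac{W + 2 W \left(12 + W\right)}{213 + W}$ ($N{\left(W \right)} = \frac{W + 2 W \left(W + 12\right)}{W + 213} = \frac{W + 2 W \left(12 + W\right)}{213 + W}$)
$\frac{77091}{N{\left(135 \right)}} = \frac{77091}{135 \frac{1}{213 + 135} \left(25 + 2 \cdot 135\right)} = \frac{77091}{135 \cdot \frac{1}{348} \left(25 + 270\right)} = \frac{77091}{135 \cdot \frac{1}{348} \cdot 295} = \frac{77091}{\frac{13275}{116}} = 77091 \cdot \frac{116}{13275} = \frac{2980852}{4425}$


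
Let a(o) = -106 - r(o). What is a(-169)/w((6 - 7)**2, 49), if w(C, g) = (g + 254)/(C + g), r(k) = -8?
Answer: -4900/303 ≈ -16.172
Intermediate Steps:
w(C, g) = (254 + g)/(C + g)
a(o) = -98 (a(o) = -106 - 1*(-8) = -106 + 8 = -98)
a(-169)/w((6 - 7)**2, 49) = -98*((6 - 7)**2 + 49)/(254 + 49) = -98/(303/((-1)**2 + 49)) = -98/(303/(1 + 49)) = -98/(303/50) = -98/((1/50)*303) = -98/303/50 = -98*50/303 = -4900/303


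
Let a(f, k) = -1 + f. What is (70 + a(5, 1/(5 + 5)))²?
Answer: 5476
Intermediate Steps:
(70 + a(5, 1/(5 + 5)))² = (70 + (-1 + 5))² = (70 + 4)² = 74² = 5476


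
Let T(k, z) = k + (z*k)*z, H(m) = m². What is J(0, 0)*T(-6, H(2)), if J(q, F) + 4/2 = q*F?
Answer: 204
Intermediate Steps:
J(q, F) = -2 + F*q (J(q, F) = -2 + q*F = -2 + F*q)
T(k, z) = k + k*z² (T(k, z) = k + (k*z)*z = k + k*z²)
J(0, 0)*T(-6, H(2)) = (-2 + 0*0)*(-6*(1 + (2²)²)) = (-2 + 0)*(-6*(1 + 4²)) = -(-12)*(1 + 16) = -(-12)*17 = -2*(-102) = 204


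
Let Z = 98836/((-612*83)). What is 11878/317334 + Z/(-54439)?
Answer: 1369891698794/36563269017429 ≈ 0.037466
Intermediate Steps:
Z = -24709/12699 (Z = 98836/(-50796) = 98836*(-1/50796) = -24709/12699 ≈ -1.9457)
11878/317334 + Z/(-54439) = 11878/317334 - 24709/12699/(-54439) = 11878*(1/317334) - 24709/12699*(-1/54439) = 5939/158667 + 24709/691320861 = 1369891698794/36563269017429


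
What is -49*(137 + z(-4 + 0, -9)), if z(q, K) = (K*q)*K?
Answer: 9163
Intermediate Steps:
z(q, K) = q*K**2
-49*(137 + z(-4 + 0, -9)) = -49*(137 + (-4 + 0)*(-9)**2) = -49*(137 - 4*81) = -49*(137 - 324) = -49*(-187) = 9163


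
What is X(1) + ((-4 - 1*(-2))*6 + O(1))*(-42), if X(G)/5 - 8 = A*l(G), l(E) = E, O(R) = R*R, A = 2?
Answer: 512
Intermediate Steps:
O(R) = R**2
X(G) = 40 + 10*G (X(G) = 40 + 5*(2*G) = 40 + 10*G)
X(1) + ((-4 - 1*(-2))*6 + O(1))*(-42) = (40 + 10*1) + ((-4 - 1*(-2))*6 + 1**2)*(-42) = (40 + 10) + ((-4 + 2)*6 + 1)*(-42) = 50 + (-2*6 + 1)*(-42) = 50 + (-12 + 1)*(-42) = 50 - 11*(-42) = 50 + 462 = 512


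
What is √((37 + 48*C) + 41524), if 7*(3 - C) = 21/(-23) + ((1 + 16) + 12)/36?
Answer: 47*√4404477/483 ≈ 204.22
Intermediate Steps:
C = 17477/5796 (C = 3 - (21/(-23) + ((1 + 16) + 12)/36)/7 = 3 - (21*(-1/23) + (17 + 12)*(1/36))/7 = 3 - (-21/23 + 29*(1/36))/7 = 3 - (-21/23 + 29/36)/7 = 3 - ⅐*(-89/828) = 3 + 89/5796 = 17477/5796 ≈ 3.0154)
√((37 + 48*C) + 41524) = √((37 + 48*(17477/5796)) + 41524) = √((37 + 69908/483) + 41524) = √(87779/483 + 41524) = √(20143871/483) = 47*√4404477/483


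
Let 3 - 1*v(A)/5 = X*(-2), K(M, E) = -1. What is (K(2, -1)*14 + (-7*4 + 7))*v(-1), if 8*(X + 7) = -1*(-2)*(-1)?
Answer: 4025/2 ≈ 2012.5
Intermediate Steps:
X = -29/4 (X = -7 + (-1*(-2)*(-1))/8 = -7 + (2*(-1))/8 = -7 + (1/8)*(-2) = -7 - 1/4 = -29/4 ≈ -7.2500)
v(A) = -115/2 (v(A) = 15 - (-145)*(-2)/4 = 15 - 5*29/2 = 15 - 145/2 = -115/2)
(K(2, -1)*14 + (-7*4 + 7))*v(-1) = (-1*14 + (-7*4 + 7))*(-115/2) = (-14 + (-28 + 7))*(-115/2) = (-14 - 21)*(-115/2) = -35*(-115/2) = 4025/2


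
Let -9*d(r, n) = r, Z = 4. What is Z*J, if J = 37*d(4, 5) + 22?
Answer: 200/9 ≈ 22.222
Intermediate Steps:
d(r, n) = -r/9
J = 50/9 (J = 37*(-1/9*4) + 22 = 37*(-4/9) + 22 = -148/9 + 22 = 50/9 ≈ 5.5556)
Z*J = 4*(50/9) = 200/9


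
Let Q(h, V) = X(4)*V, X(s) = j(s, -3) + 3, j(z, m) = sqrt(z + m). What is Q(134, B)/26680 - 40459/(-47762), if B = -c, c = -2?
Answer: 134978527/159286270 ≈ 0.84740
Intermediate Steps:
j(z, m) = sqrt(m + z)
B = 2 (B = -1*(-2) = 2)
X(s) = 3 + sqrt(-3 + s) (X(s) = sqrt(-3 + s) + 3 = 3 + sqrt(-3 + s))
Q(h, V) = 4*V (Q(h, V) = (3 + sqrt(-3 + 4))*V = (3 + sqrt(1))*V = (3 + 1)*V = 4*V)
Q(134, B)/26680 - 40459/(-47762) = (4*2)/26680 - 40459/(-47762) = 8*(1/26680) - 40459*(-1/47762) = 1/3335 + 40459/47762 = 134978527/159286270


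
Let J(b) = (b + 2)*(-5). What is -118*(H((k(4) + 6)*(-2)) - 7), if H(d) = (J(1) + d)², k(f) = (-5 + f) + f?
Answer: -127676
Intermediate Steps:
J(b) = -10 - 5*b (J(b) = (2 + b)*(-5) = -10 - 5*b)
k(f) = -5 + 2*f
H(d) = (-15 + d)² (H(d) = ((-10 - 5*1) + d)² = ((-10 - 5) + d)² = (-15 + d)²)
-118*(H((k(4) + 6)*(-2)) - 7) = -118*((-15 + ((-5 + 2*4) + 6)*(-2))² - 7) = -118*((-15 + ((-5 + 8) + 6)*(-2))² - 7) = -118*((-15 + (3 + 6)*(-2))² - 7) = -118*((-15 + 9*(-2))² - 7) = -118*((-15 - 18)² - 7) = -118*((-33)² - 7) = -118*(1089 - 7) = -118*1082 = -127676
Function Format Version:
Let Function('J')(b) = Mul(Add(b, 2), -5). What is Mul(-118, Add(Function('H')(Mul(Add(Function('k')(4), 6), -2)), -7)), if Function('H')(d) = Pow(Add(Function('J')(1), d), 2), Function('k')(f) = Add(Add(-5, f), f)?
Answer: -127676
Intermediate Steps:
Function('J')(b) = Add(-10, Mul(-5, b)) (Function('J')(b) = Mul(Add(2, b), -5) = Add(-10, Mul(-5, b)))
Function('k')(f) = Add(-5, Mul(2, f))
Function('H')(d) = Pow(Add(-15, d), 2) (Function('H')(d) = Pow(Add(Add(-10, Mul(-5, 1)), d), 2) = Pow(Add(Add(-10, -5), d), 2) = Pow(Add(-15, d), 2))
Mul(-118, Add(Function('H')(Mul(Add(Function('k')(4), 6), -2)), -7)) = Mul(-118, Add(Pow(Add(-15, Mul(Add(Add(-5, Mul(2, 4)), 6), -2)), 2), -7)) = Mul(-118, Add(Pow(Add(-15, Mul(Add(Add(-5, 8), 6), -2)), 2), -7)) = Mul(-118, Add(Pow(Add(-15, Mul(Add(3, 6), -2)), 2), -7)) = Mul(-118, Add(Pow(Add(-15, Mul(9, -2)), 2), -7)) = Mul(-118, Add(Pow(Add(-15, -18), 2), -7)) = Mul(-118, Add(Pow(-33, 2), -7)) = Mul(-118, Add(1089, -7)) = Mul(-118, 1082) = -127676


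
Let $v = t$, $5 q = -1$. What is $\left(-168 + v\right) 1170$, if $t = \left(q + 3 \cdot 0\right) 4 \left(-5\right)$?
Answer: $-191880$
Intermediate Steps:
$q = - \frac{1}{5}$ ($q = \frac{1}{5} \left(-1\right) = - \frac{1}{5} \approx -0.2$)
$t = 4$ ($t = \left(- \frac{1}{5} + 3 \cdot 0\right) 4 \left(-5\right) = \left(- \frac{1}{5} + 0\right) 4 \left(-5\right) = \left(- \frac{1}{5}\right) 4 \left(-5\right) = \left(- \frac{4}{5}\right) \left(-5\right) = 4$)
$v = 4$
$\left(-168 + v\right) 1170 = \left(-168 + 4\right) 1170 = \left(-164\right) 1170 = -191880$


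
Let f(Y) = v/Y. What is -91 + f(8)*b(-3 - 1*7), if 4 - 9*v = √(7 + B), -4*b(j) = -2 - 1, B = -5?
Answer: -2183/24 - √2/96 ≈ -90.973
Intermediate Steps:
b(j) = ¾ (b(j) = -(-2 - 1)/4 = -¼*(-3) = ¾)
v = 4/9 - √2/9 (v = 4/9 - √(7 - 5)/9 = 4/9 - √2/9 ≈ 0.28731)
f(Y) = (4/9 - √2/9)/Y
-91 + f(8)*b(-3 - 1*7) = -91 + ((⅑)*(4 - √2)/8)*(¾) = -91 + ((⅑)*(⅛)*(4 - √2))*(¾) = -91 + (1/18 - √2/72)*(¾) = -91 + (1/24 - √2/96) = -2183/24 - √2/96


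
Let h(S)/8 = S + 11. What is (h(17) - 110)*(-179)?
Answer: -20406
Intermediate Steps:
h(S) = 88 + 8*S (h(S) = 8*(S + 11) = 8*(11 + S) = 88 + 8*S)
(h(17) - 110)*(-179) = ((88 + 8*17) - 110)*(-179) = ((88 + 136) - 110)*(-179) = (224 - 110)*(-179) = 114*(-179) = -20406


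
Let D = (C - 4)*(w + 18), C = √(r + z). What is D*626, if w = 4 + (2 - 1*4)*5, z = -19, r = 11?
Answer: -30048 + 15024*I*√2 ≈ -30048.0 + 21247.0*I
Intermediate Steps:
w = -6 (w = 4 + (2 - 4)*5 = 4 - 2*5 = 4 - 10 = -6)
C = 2*I*√2 (C = √(11 - 19) = √(-8) = 2*I*√2 ≈ 2.8284*I)
D = -48 + 24*I*√2 (D = (2*I*√2 - 4)*(-6 + 18) = (-4 + 2*I*√2)*12 = -48 + 24*I*√2 ≈ -48.0 + 33.941*I)
D*626 = (-48 + 24*I*√2)*626 = -30048 + 15024*I*√2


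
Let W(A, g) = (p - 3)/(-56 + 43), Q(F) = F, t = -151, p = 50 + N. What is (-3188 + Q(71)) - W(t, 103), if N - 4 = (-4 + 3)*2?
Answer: -40472/13 ≈ -3113.2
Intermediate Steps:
N = 2 (N = 4 + (-4 + 3)*2 = 4 - 1*2 = 4 - 2 = 2)
p = 52 (p = 50 + 2 = 52)
W(A, g) = -49/13 (W(A, g) = (52 - 3)/(-56 + 43) = 49/(-13) = 49*(-1/13) = -49/13)
(-3188 + Q(71)) - W(t, 103) = (-3188 + 71) - 1*(-49/13) = -3117 + 49/13 = -40472/13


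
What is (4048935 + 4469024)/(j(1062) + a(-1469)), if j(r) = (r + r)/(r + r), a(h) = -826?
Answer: -8517959/825 ≈ -10325.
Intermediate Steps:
j(r) = 1 (j(r) = (2*r)/((2*r)) = (2*r)*(1/(2*r)) = 1)
(4048935 + 4469024)/(j(1062) + a(-1469)) = (4048935 + 4469024)/(1 - 826) = 8517959/(-825) = 8517959*(-1/825) = -8517959/825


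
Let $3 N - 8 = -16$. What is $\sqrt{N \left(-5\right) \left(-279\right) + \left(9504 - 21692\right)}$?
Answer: $2 i \sqrt{3977} \approx 126.13 i$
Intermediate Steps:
$N = - \frac{8}{3}$ ($N = \frac{8}{3} + \frac{1}{3} \left(-16\right) = \frac{8}{3} - \frac{16}{3} = - \frac{8}{3} \approx -2.6667$)
$\sqrt{N \left(-5\right) \left(-279\right) + \left(9504 - 21692\right)} = \sqrt{\left(- \frac{8}{3}\right) \left(-5\right) \left(-279\right) + \left(9504 - 21692\right)} = \sqrt{\frac{40}{3} \left(-279\right) + \left(9504 - 21692\right)} = \sqrt{-3720 - 12188} = \sqrt{-15908} = 2 i \sqrt{3977}$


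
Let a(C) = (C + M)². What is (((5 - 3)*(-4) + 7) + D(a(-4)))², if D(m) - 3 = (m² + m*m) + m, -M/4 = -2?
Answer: 280900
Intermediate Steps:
M = 8 (M = -4*(-2) = 8)
a(C) = (8 + C)² (a(C) = (C + 8)² = (8 + C)²)
D(m) = 3 + m + 2*m² (D(m) = 3 + ((m² + m*m) + m) = 3 + ((m² + m²) + m) = 3 + (2*m² + m) = 3 + (m + 2*m²) = 3 + m + 2*m²)
(((5 - 3)*(-4) + 7) + D(a(-4)))² = (((5 - 3)*(-4) + 7) + (3 + (8 - 4)² + 2*((8 - 4)²)²))² = ((2*(-4) + 7) + (3 + 4² + 2*(4²)²))² = ((-8 + 7) + (3 + 16 + 2*16²))² = (-1 + (3 + 16 + 2*256))² = (-1 + (3 + 16 + 512))² = (-1 + 531)² = 530² = 280900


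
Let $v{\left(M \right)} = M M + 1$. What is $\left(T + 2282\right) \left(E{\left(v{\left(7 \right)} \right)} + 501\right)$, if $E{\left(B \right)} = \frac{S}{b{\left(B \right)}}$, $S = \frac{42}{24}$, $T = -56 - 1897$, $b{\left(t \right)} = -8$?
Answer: $\frac{5272225}{32} \approx 1.6476 \cdot 10^{5}$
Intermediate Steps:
$T = -1953$
$v{\left(M \right)} = 1 + M^{2}$ ($v{\left(M \right)} = M^{2} + 1 = 1 + M^{2}$)
$S = \frac{7}{4}$ ($S = 42 \cdot \frac{1}{24} = \frac{7}{4} \approx 1.75$)
$E{\left(B \right)} = - \frac{7}{32}$ ($E{\left(B \right)} = \frac{7}{4 \left(-8\right)} = \frac{7}{4} \left(- \frac{1}{8}\right) = - \frac{7}{32}$)
$\left(T + 2282\right) \left(E{\left(v{\left(7 \right)} \right)} + 501\right) = \left(-1953 + 2282\right) \left(- \frac{7}{32} + 501\right) = 329 \cdot \frac{16025}{32} = \frac{5272225}{32}$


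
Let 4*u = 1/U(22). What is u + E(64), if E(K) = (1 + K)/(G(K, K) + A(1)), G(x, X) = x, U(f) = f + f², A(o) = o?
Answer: 2025/2024 ≈ 1.0005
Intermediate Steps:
E(K) = 1 (E(K) = (1 + K)/(K + 1) = (1 + K)/(1 + K) = 1)
u = 1/2024 (u = 1/(4*((22*(1 + 22)))) = 1/(4*((22*23))) = (¼)/506 = (¼)*(1/506) = 1/2024 ≈ 0.00049407)
u + E(64) = 1/2024 + 1 = 2025/2024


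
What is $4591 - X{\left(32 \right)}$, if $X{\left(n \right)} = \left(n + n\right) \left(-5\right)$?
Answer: $4911$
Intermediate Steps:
$X{\left(n \right)} = - 10 n$ ($X{\left(n \right)} = 2 n \left(-5\right) = - 10 n$)
$4591 - X{\left(32 \right)} = 4591 - \left(-10\right) 32 = 4591 - -320 = 4591 + 320 = 4911$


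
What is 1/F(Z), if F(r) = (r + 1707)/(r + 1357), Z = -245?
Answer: 556/731 ≈ 0.76060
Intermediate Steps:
F(r) = (1707 + r)/(1357 + r)
1/F(Z) = 1/((1707 - 245)/(1357 - 245)) = 1/(1462/1112) = 1/((1/1112)*1462) = 1/(731/556) = 556/731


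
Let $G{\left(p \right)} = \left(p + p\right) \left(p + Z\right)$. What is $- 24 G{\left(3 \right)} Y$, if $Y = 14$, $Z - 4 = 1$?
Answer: $-16128$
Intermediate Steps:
$Z = 5$ ($Z = 4 + 1 = 5$)
$G{\left(p \right)} = 2 p \left(5 + p\right)$ ($G{\left(p \right)} = \left(p + p\right) \left(p + 5\right) = 2 p \left(5 + p\right)$)
$- 24 G{\left(3 \right)} Y = - 24 \cdot 2 \cdot 3 \left(5 + 3\right) 14 = - 24 \cdot 2 \cdot 3 \cdot 8 \cdot 14 = \left(-24\right) 48 \cdot 14 = \left(-1152\right) 14 = -16128$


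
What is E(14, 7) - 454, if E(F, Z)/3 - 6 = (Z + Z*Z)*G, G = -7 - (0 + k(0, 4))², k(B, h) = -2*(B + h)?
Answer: -12364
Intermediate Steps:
k(B, h) = -2*B - 2*h
G = -71 (G = -7 - (0 + (-2*0 - 2*4))² = -7 - (0 + (0 - 8))² = -7 - (0 - 8)² = -7 - 1*(-8)² = -7 - 1*64 = -7 - 64 = -71)
E(F, Z) = 18 - 213*Z - 213*Z² (E(F, Z) = 18 + 3*((Z + Z*Z)*(-71)) = 18 + 3*((Z + Z²)*(-71)) = 18 + 3*(-71*Z - 71*Z²) = 18 + (-213*Z - 213*Z²) = 18 - 213*Z - 213*Z²)
E(14, 7) - 454 = (18 - 213*7 - 213*7²) - 454 = (18 - 1491 - 213*49) - 454 = (18 - 1491 - 10437) - 454 = -11910 - 454 = -12364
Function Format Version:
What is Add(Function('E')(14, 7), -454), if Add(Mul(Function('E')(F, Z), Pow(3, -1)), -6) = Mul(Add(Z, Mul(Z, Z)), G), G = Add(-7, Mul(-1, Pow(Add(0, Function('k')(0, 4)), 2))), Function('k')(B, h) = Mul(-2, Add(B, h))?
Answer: -12364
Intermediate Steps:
Function('k')(B, h) = Add(Mul(-2, B), Mul(-2, h))
G = -71 (G = Add(-7, Mul(-1, Pow(Add(0, Add(Mul(-2, 0), Mul(-2, 4))), 2))) = Add(-7, Mul(-1, Pow(Add(0, Add(0, -8)), 2))) = Add(-7, Mul(-1, Pow(Add(0, -8), 2))) = Add(-7, Mul(-1, Pow(-8, 2))) = Add(-7, Mul(-1, 64)) = Add(-7, -64) = -71)
Function('E')(F, Z) = Add(18, Mul(-213, Z), Mul(-213, Pow(Z, 2))) (Function('E')(F, Z) = Add(18, Mul(3, Mul(Add(Z, Mul(Z, Z)), -71))) = Add(18, Mul(3, Mul(Add(Z, Pow(Z, 2)), -71))) = Add(18, Mul(3, Add(Mul(-71, Z), Mul(-71, Pow(Z, 2))))) = Add(18, Add(Mul(-213, Z), Mul(-213, Pow(Z, 2)))) = Add(18, Mul(-213, Z), Mul(-213, Pow(Z, 2))))
Add(Function('E')(14, 7), -454) = Add(Add(18, Mul(-213, 7), Mul(-213, Pow(7, 2))), -454) = Add(Add(18, -1491, Mul(-213, 49)), -454) = Add(Add(18, -1491, -10437), -454) = Add(-11910, -454) = -12364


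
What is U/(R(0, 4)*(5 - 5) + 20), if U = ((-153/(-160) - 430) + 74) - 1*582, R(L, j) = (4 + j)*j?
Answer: -149927/3200 ≈ -46.852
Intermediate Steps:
R(L, j) = j*(4 + j)
U = -149927/160 (U = ((-153*(-1/160) - 430) + 74) - 582 = ((153/160 - 430) + 74) - 582 = (-68647/160 + 74) - 582 = -56807/160 - 582 = -149927/160 ≈ -937.04)
U/(R(0, 4)*(5 - 5) + 20) = -149927/160/((4*(4 + 4))*(5 - 5) + 20) = -149927/160/((4*8)*0 + 20) = -149927/160/(32*0 + 20) = -149927/160/(0 + 20) = -149927/160/20 = (1/20)*(-149927/160) = -149927/3200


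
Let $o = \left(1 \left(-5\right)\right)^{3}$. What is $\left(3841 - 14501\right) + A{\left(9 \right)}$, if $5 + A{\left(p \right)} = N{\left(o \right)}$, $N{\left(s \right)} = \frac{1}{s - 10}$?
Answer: $- \frac{1439776}{135} \approx -10665.0$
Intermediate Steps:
$o = -125$ ($o = \left(-5\right)^{3} = -125$)
$N{\left(s \right)} = \frac{1}{-10 + s}$
$A{\left(p \right)} = - \frac{676}{135}$ ($A{\left(p \right)} = -5 + \frac{1}{-10 - 125} = -5 + \frac{1}{-135} = -5 - \frac{1}{135} = - \frac{676}{135}$)
$\left(3841 - 14501\right) + A{\left(9 \right)} = \left(3841 - 14501\right) - \frac{676}{135} = -10660 - \frac{676}{135} = - \frac{1439776}{135}$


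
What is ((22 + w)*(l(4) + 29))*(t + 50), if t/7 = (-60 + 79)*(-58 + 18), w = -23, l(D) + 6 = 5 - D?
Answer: 126480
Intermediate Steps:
l(D) = -1 - D (l(D) = -6 + (5 - D) = -1 - D)
t = -5320 (t = 7*((-60 + 79)*(-58 + 18)) = 7*(19*(-40)) = 7*(-760) = -5320)
((22 + w)*(l(4) + 29))*(t + 50) = ((22 - 23)*((-1 - 1*4) + 29))*(-5320 + 50) = -((-1 - 4) + 29)*(-5270) = -(-5 + 29)*(-5270) = -1*24*(-5270) = -24*(-5270) = 126480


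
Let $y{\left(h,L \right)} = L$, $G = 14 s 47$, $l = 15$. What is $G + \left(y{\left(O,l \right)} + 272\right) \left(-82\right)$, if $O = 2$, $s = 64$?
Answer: $18578$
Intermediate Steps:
$G = 42112$ ($G = 14 \cdot 64 \cdot 47 = 896 \cdot 47 = 42112$)
$G + \left(y{\left(O,l \right)} + 272\right) \left(-82\right) = 42112 + \left(15 + 272\right) \left(-82\right) = 42112 + 287 \left(-82\right) = 42112 - 23534 = 18578$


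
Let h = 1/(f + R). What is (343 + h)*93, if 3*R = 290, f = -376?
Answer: 26731083/838 ≈ 31899.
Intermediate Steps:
R = 290/3 (R = (1/3)*290 = 290/3 ≈ 96.667)
h = -3/838 (h = 1/(-376 + 290/3) = 1/(-838/3) = -3/838 ≈ -0.0035800)
(343 + h)*93 = (343 - 3/838)*93 = (287431/838)*93 = 26731083/838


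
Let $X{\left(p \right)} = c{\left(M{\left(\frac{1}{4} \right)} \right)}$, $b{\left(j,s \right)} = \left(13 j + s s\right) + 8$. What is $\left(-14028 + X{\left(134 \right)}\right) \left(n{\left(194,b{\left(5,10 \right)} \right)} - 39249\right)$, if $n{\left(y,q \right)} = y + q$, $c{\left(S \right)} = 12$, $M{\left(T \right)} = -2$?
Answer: $544970112$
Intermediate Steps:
$b{\left(j,s \right)} = 8 + s^{2} + 13 j$ ($b{\left(j,s \right)} = \left(13 j + s^{2}\right) + 8 = \left(s^{2} + 13 j\right) + 8 = 8 + s^{2} + 13 j$)
$X{\left(p \right)} = 12$
$n{\left(y,q \right)} = q + y$
$\left(-14028 + X{\left(134 \right)}\right) \left(n{\left(194,b{\left(5,10 \right)} \right)} - 39249\right) = \left(-14028 + 12\right) \left(\left(\left(8 + 10^{2} + 13 \cdot 5\right) + 194\right) - 39249\right) = - 14016 \left(\left(\left(8 + 100 + 65\right) + 194\right) - 39249\right) = - 14016 \left(\left(173 + 194\right) - 39249\right) = - 14016 \left(367 - 39249\right) = \left(-14016\right) \left(-38882\right) = 544970112$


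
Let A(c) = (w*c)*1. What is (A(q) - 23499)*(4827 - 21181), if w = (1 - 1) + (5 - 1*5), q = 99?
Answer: 384302646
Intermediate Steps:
w = 0 (w = 0 + (5 - 5) = 0 + 0 = 0)
A(c) = 0 (A(c) = (0*c)*1 = 0*1 = 0)
(A(q) - 23499)*(4827 - 21181) = (0 - 23499)*(4827 - 21181) = -23499*(-16354) = 384302646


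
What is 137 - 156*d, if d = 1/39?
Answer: 133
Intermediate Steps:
d = 1/39 ≈ 0.025641
137 - 156*d = 137 - 156*1/39 = 137 - 4 = 133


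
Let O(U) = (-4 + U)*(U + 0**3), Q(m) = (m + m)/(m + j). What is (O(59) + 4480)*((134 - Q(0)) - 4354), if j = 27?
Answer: -32599500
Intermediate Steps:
Q(m) = 2*m/(27 + m) (Q(m) = (m + m)/(m + 27) = (2*m)/(27 + m) = 2*m/(27 + m))
O(U) = U*(-4 + U) (O(U) = (-4 + U)*(U + 0) = (-4 + U)*U = U*(-4 + U))
(O(59) + 4480)*((134 - Q(0)) - 4354) = (59*(-4 + 59) + 4480)*((134 - 2*0/(27 + 0)) - 4354) = (59*55 + 4480)*((134 - 2*0/27) - 4354) = (3245 + 4480)*((134 - 2*0/27) - 4354) = 7725*((134 - 1*0) - 4354) = 7725*((134 + 0) - 4354) = 7725*(134 - 4354) = 7725*(-4220) = -32599500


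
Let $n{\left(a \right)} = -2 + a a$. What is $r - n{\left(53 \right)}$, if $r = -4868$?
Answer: $-7675$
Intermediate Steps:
$n{\left(a \right)} = -2 + a^{2}$
$r - n{\left(53 \right)} = -4868 - \left(-2 + 53^{2}\right) = -4868 - \left(-2 + 2809\right) = -4868 - 2807 = -7675$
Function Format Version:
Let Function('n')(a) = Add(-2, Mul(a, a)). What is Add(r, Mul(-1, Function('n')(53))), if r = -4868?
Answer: -7675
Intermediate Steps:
Function('n')(a) = Add(-2, Pow(a, 2))
Add(r, Mul(-1, Function('n')(53))) = Add(-4868, Mul(-1, Add(-2, Pow(53, 2)))) = Add(-4868, Mul(-1, Add(-2, 2809))) = Add(-4868, Mul(-1, 2807)) = Add(-4868, -2807) = -7675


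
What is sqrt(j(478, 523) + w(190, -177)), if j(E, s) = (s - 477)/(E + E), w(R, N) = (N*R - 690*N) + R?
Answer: 3*sqrt(2251584106)/478 ≈ 297.81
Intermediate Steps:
w(R, N) = R - 690*N + N*R (w(R, N) = (-690*N + N*R) + R = R - 690*N + N*R)
j(E, s) = (-477 + s)/(2*E) (j(E, s) = (-477 + s)/((2*E)) = (-477 + s)*(1/(2*E)) = (-477 + s)/(2*E))
sqrt(j(478, 523) + w(190, -177)) = sqrt((1/2)*(-477 + 523)/478 + (190 - 690*(-177) - 177*190)) = sqrt((1/2)*(1/478)*46 + (190 + 122130 - 33630)) = sqrt(23/478 + 88690) = sqrt(42393843/478) = 3*sqrt(2251584106)/478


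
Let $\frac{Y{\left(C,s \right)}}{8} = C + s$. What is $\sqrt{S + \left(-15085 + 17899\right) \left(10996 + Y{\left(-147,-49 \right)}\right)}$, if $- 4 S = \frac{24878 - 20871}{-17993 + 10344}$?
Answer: $\frac{\sqrt{6208875940060711}}{15298} \approx 5150.8$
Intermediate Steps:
$Y{\left(C,s \right)} = 8 C + 8 s$ ($Y{\left(C,s \right)} = 8 \left(C + s\right) = 8 C + 8 s$)
$S = \frac{4007}{30596}$ ($S = - \frac{\left(24878 - 20871\right) \frac{1}{-17993 + 10344}}{4} = - \frac{4007 \frac{1}{-7649}}{4} = - \frac{4007 \left(- \frac{1}{7649}\right)}{4} = \left(- \frac{1}{4}\right) \left(- \frac{4007}{7649}\right) = \frac{4007}{30596} \approx 0.13096$)
$\sqrt{S + \left(-15085 + 17899\right) \left(10996 + Y{\left(-147,-49 \right)}\right)} = \sqrt{\frac{4007}{30596} + \left(-15085 + 17899\right) \left(10996 + \left(8 \left(-147\right) + 8 \left(-49\right)\right)\right)} = \sqrt{\frac{4007}{30596} + 2814 \left(10996 - 1568\right)} = \sqrt{\frac{4007}{30596} + 2814 \cdot 9428} = \sqrt{\frac{4007}{30596} + 26530392} = \sqrt{\frac{811723877639}{30596}} = \frac{\sqrt{6208875940060711}}{15298}$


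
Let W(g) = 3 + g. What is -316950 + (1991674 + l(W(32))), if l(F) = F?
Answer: 1674759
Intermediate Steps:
-316950 + (1991674 + l(W(32))) = -316950 + (1991674 + (3 + 32)) = -316950 + (1991674 + 35) = -316950 + 1991709 = 1674759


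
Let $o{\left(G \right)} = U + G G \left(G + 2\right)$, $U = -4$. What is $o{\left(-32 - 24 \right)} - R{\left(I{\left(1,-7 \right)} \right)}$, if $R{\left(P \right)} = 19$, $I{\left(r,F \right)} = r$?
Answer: $-169367$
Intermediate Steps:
$o{\left(G \right)} = -4 + G^{2} \left(2 + G\right)$ ($o{\left(G \right)} = -4 + G G \left(G + 2\right) = -4 + G G \left(2 + G\right) = -4 + G^{2} \left(2 + G\right)$)
$o{\left(-32 - 24 \right)} - R{\left(I{\left(1,-7 \right)} \right)} = \left(-4 + \left(-32 - 24\right)^{3} + 2 \left(-32 - 24\right)^{2}\right) - 19 = \left(-4 + \left(-56\right)^{3} + 2 \left(-56\right)^{2}\right) - 19 = \left(-4 - 175616 + 2 \cdot 3136\right) - 19 = \left(-4 - 175616 + 6272\right) - 19 = -169348 - 19 = -169367$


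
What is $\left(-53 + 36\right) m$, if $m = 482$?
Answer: $-8194$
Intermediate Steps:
$\left(-53 + 36\right) m = \left(-53 + 36\right) 482 = \left(-17\right) 482 = -8194$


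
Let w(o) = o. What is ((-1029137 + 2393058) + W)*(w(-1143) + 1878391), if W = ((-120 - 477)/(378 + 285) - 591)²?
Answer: 157175445335068928/48841 ≈ 3.2181e+12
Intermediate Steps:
W = 17111256100/48841 (W = (-597/663 - 591)² = (-597*1/663 - 591)² = (-199/221 - 591)² = (-130810/221)² = 17111256100/48841 ≈ 3.5035e+5)
((-1029137 + 2393058) + W)*(w(-1143) + 1878391) = ((-1029137 + 2393058) + 17111256100/48841)*(-1143 + 1878391) = (1363921 + 17111256100/48841)*1877248 = (83726521661/48841)*1877248 = 157175445335068928/48841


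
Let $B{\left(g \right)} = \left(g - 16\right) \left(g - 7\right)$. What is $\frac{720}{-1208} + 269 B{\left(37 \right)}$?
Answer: $\frac{25589880}{151} \approx 1.6947 \cdot 10^{5}$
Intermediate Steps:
$B{\left(g \right)} = \left(-16 + g\right) \left(-7 + g\right)$
$\frac{720}{-1208} + 269 B{\left(37 \right)} = \frac{720}{-1208} + 269 \left(112 + 37^{2} - 851\right) = 720 \left(- \frac{1}{1208}\right) + 269 \left(112 + 1369 - 851\right) = - \frac{90}{151} + 269 \cdot 630 = - \frac{90}{151} + 169470 = \frac{25589880}{151}$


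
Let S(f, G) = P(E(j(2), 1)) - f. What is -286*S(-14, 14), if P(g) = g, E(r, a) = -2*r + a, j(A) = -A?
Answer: -5434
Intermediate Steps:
E(r, a) = a - 2*r
S(f, G) = 5 - f (S(f, G) = (1 - (-2)*2) - f = (1 - 2*(-2)) - f = (1 + 4) - f = 5 - f)
-286*S(-14, 14) = -286*(5 - 1*(-14)) = -286*(5 + 14) = -286*19 = -5434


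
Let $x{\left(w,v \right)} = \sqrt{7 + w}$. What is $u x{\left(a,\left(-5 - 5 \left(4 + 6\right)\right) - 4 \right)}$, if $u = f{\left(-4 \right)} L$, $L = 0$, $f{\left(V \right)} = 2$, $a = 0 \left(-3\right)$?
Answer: $0$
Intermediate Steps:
$a = 0$
$u = 0$ ($u = 2 \cdot 0 = 0$)
$u x{\left(a,\left(-5 - 5 \left(4 + 6\right)\right) - 4 \right)} = 0 \sqrt{7 + 0} = 0 \sqrt{7} = 0$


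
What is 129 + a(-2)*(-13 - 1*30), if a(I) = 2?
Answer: 43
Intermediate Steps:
129 + a(-2)*(-13 - 1*30) = 129 + 2*(-13 - 1*30) = 129 + 2*(-13 - 30) = 129 + 2*(-43) = 129 - 86 = 43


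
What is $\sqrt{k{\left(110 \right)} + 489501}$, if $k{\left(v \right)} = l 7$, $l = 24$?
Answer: $\sqrt{489669} \approx 699.76$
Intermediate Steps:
$k{\left(v \right)} = 168$ ($k{\left(v \right)} = 24 \cdot 7 = 168$)
$\sqrt{k{\left(110 \right)} + 489501} = \sqrt{168 + 489501} = \sqrt{489669}$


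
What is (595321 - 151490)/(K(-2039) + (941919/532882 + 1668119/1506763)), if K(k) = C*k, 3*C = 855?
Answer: -20962578853295338/27446502721957055 ≈ -0.76376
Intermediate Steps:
C = 285 (C = (1/3)*855 = 285)
K(k) = 285*k
(595321 - 151490)/(K(-2039) + (941919/532882 + 1668119/1506763)) = (595321 - 151490)/(285*(-2039) + (941919/532882 + 1668119/1506763)) = 443831/(-581115 + (941919*(1/532882) + 1668119*(1/1506763))) = 443831/(-581115 + (55407/31346 + 1668119/1506763)) = 443831/(-581115 + 135774075715/47230992998) = 443831/(-27446502721957055/47230992998) = 443831*(-47230992998/27446502721957055) = -20962578853295338/27446502721957055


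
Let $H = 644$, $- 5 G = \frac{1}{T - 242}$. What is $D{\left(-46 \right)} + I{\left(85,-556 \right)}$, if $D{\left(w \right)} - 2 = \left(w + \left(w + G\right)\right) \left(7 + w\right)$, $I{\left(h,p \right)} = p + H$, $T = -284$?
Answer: $\frac{9673101}{2630} \approx 3678.0$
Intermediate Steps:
$G = \frac{1}{2630}$ ($G = - \frac{1}{5 \left(-284 - 242\right)} = - \frac{1}{5 \left(-526\right)} = \left(- \frac{1}{5}\right) \left(- \frac{1}{526}\right) = \frac{1}{2630} \approx 0.00038023$)
$I{\left(h,p \right)} = 644 + p$ ($I{\left(h,p \right)} = p + 644 = 644 + p$)
$D{\left(w \right)} = 2 + \left(7 + w\right) \left(\frac{1}{2630} + 2 w\right)$ ($D{\left(w \right)} = 2 + \left(w + \left(w + \frac{1}{2630}\right)\right) \left(7 + w\right) = 2 + \left(w + \left(\frac{1}{2630} + w\right)\right) \left(7 + w\right) = 2 + \left(\frac{1}{2630} + 2 w\right) \left(7 + w\right) = 2 + \left(7 + w\right) \left(\frac{1}{2630} + 2 w\right)$)
$D{\left(-46 \right)} + I{\left(85,-556 \right)} = \left(\frac{5267}{2630} + 2 \left(-46\right)^{2} + \frac{36821}{2630} \left(-46\right)\right) + \left(644 - 556\right) = \left(\frac{5267}{2630} + 2 \cdot 2116 - \frac{846883}{1315}\right) + 88 = \left(\frac{5267}{2630} + 4232 - \frac{846883}{1315}\right) + 88 = \frac{9441661}{2630} + 88 = \frac{9673101}{2630}$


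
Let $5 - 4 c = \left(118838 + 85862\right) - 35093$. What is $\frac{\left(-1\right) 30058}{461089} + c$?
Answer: $- \frac{39100868405}{922178} \approx -42401.0$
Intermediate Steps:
$c = - \frac{84801}{2}$ ($c = \frac{5}{4} - \frac{\left(118838 + 85862\right) - 35093}{4} = \frac{5}{4} - \frac{204700 - 35093}{4} = \frac{5}{4} - \frac{169607}{4} = - \frac{84801}{2} \approx -42401.0$)
$\frac{\left(-1\right) 30058}{461089} + c = \frac{\left(-1\right) 30058}{461089} - \frac{84801}{2} = \left(-30058\right) \frac{1}{461089} - \frac{84801}{2} = - \frac{30058}{461089} - \frac{84801}{2} = - \frac{39100868405}{922178}$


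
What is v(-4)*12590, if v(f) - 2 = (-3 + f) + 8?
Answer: 37770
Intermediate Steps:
v(f) = 7 + f (v(f) = 2 + ((-3 + f) + 8) = 2 + (5 + f) = 7 + f)
v(-4)*12590 = (7 - 4)*12590 = 3*12590 = 37770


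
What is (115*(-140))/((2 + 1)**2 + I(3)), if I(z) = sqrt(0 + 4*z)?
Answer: -2100 + 1400*sqrt(3)/3 ≈ -1291.7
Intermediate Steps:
I(z) = 2*sqrt(z) (I(z) = sqrt(4*z) = 2*sqrt(z))
(115*(-140))/((2 + 1)**2 + I(3)) = (115*(-140))/((2 + 1)**2 + 2*sqrt(3)) = -16100/(3**2 + 2*sqrt(3)) = -16100/(9 + 2*sqrt(3))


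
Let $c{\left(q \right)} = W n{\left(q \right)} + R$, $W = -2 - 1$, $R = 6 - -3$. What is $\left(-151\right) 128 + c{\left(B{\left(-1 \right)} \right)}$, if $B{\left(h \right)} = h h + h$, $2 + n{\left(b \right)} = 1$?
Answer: $-19316$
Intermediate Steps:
$n{\left(b \right)} = -1$ ($n{\left(b \right)} = -2 + 1 = -1$)
$R = 9$ ($R = 6 + 3 = 9$)
$W = -3$
$B{\left(h \right)} = h + h^{2}$ ($B{\left(h \right)} = h^{2} + h = h + h^{2}$)
$c{\left(q \right)} = 12$ ($c{\left(q \right)} = \left(-3\right) \left(-1\right) + 9 = 3 + 9 = 12$)
$\left(-151\right) 128 + c{\left(B{\left(-1 \right)} \right)} = \left(-151\right) 128 + 12 = -19328 + 12 = -19316$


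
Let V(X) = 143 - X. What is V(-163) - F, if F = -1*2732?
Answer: 3038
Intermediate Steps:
F = -2732
V(-163) - F = (143 - 1*(-163)) - 1*(-2732) = (143 + 163) + 2732 = 306 + 2732 = 3038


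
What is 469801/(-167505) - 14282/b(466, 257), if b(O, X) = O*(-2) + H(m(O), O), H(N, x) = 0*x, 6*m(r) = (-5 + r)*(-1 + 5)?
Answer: 977225939/78057330 ≈ 12.519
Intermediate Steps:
m(r) = -10/3 + 2*r/3 (m(r) = ((-5 + r)*(-1 + 5))/6 = ((-5 + r)*4)/6 = (-20 + 4*r)/6 = -10/3 + 2*r/3)
H(N, x) = 0
b(O, X) = -2*O (b(O, X) = O*(-2) + 0 = -2*O + 0 = -2*O)
469801/(-167505) - 14282/b(466, 257) = 469801/(-167505) - 14282/((-2*466)) = 469801*(-1/167505) - 14282/(-932) = -469801/167505 - 14282*(-1/932) = -469801/167505 + 7141/466 = 977225939/78057330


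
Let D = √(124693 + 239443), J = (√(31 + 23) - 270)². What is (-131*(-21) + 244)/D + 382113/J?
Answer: 57359407/10918806 + 2995*√91034/182068 + 212285*√6/1819801 ≈ 10.502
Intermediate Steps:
J = (-270 + 3*√6)² (J = (√54 - 270)² = (3*√6 - 270)² = (-270 + 3*√6)² ≈ 68986.)
D = 2*√91034 (D = √364136 = 2*√91034 ≈ 603.44)
(-131*(-21) + 244)/D + 382113/J = (-131*(-21) + 244)/((2*√91034)) + 382113/(72954 - 1620*√6) = (2751 + 244)*(√91034/182068) + 382113/(72954 - 1620*√6) = 2995*(√91034/182068) + 382113/(72954 - 1620*√6) = 2995*√91034/182068 + 382113/(72954 - 1620*√6) = 382113/(72954 - 1620*√6) + 2995*√91034/182068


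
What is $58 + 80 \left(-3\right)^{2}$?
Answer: $778$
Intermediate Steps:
$58 + 80 \left(-3\right)^{2} = 58 + 80 \cdot 9 = 58 + 720 = 778$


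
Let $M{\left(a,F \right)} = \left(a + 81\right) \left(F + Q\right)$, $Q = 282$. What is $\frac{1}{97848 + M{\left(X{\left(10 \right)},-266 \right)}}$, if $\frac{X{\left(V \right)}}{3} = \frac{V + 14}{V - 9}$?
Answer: $\frac{1}{100296} \approx 9.9705 \cdot 10^{-6}$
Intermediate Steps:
$X{\left(V \right)} = \frac{3 \left(14 + V\right)}{-9 + V}$ ($X{\left(V \right)} = 3 \frac{V + 14}{V - 9} = 3 \frac{14 + V}{-9 + V} = \frac{3 \left(14 + V\right)}{-9 + V}$)
$M{\left(a,F \right)} = \left(81 + a\right) \left(282 + F\right)$ ($M{\left(a,F \right)} = \left(a + 81\right) \left(F + 282\right) = \left(81 + a\right) \left(282 + F\right)$)
$\frac{1}{97848 + M{\left(X{\left(10 \right)},-266 \right)}} = \frac{1}{97848 + \left(22842 + 81 \left(-266\right) + 282 \frac{3 \left(14 + 10\right)}{-9 + 10} - 266 \frac{3 \left(14 + 10\right)}{-9 + 10}\right)} = \frac{1}{97848 + \left(22842 - 21546 + 282 \cdot 3 \cdot 1^{-1} \cdot 24 - 266 \cdot 3 \cdot 1^{-1} \cdot 24\right)} = \frac{1}{97848 + \left(22842 - 21546 + 282 \cdot 3 \cdot 1 \cdot 24 - 266 \cdot 3 \cdot 1 \cdot 24\right)} = \frac{1}{97848 + \left(22842 - 21546 + 282 \cdot 72 - 19152\right)} = \frac{1}{97848 + \left(22842 - 21546 + 20304 - 19152\right)} = \frac{1}{97848 + 2448} = \frac{1}{100296}$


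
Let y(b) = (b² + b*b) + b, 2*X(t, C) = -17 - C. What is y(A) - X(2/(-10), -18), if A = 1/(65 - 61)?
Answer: -⅛ ≈ -0.12500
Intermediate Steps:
X(t, C) = -17/2 - C/2 (X(t, C) = (-17 - C)/2 = -17/2 - C/2)
A = ¼ (A = 1/4 = ¼ ≈ 0.25000)
y(b) = b + 2*b² (y(b) = (b² + b²) + b = 2*b² + b = b + 2*b²)
y(A) - X(2/(-10), -18) = (1 + 2*(¼))/4 - (-17/2 - ½*(-18)) = (1 + ½)/4 - (-17/2 + 9) = (¼)*(3/2) - 1*½ = 3/8 - ½ = -⅛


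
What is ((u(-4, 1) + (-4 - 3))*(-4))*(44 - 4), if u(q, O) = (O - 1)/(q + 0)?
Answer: 1120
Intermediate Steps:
u(q, O) = (-1 + O)/q
((u(-4, 1) + (-4 - 3))*(-4))*(44 - 4) = (((-1 + 1)/(-4) + (-4 - 3))*(-4))*(44 - 4) = ((-¼*0 - 7)*(-4))*40 = ((0 - 7)*(-4))*40 = -7*(-4)*40 = 28*40 = 1120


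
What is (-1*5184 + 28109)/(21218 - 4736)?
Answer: 22925/16482 ≈ 1.3909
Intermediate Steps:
(-1*5184 + 28109)/(21218 - 4736) = (-5184 + 28109)/16482 = 22925*(1/16482) = 22925/16482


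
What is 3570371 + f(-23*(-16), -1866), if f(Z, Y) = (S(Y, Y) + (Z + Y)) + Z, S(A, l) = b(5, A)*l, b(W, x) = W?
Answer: 3559911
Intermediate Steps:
S(A, l) = 5*l
f(Z, Y) = 2*Z + 6*Y (f(Z, Y) = (5*Y + (Z + Y)) + Z = (5*Y + (Y + Z)) + Z = (Z + 6*Y) + Z = 2*Z + 6*Y)
3570371 + f(-23*(-16), -1866) = 3570371 + (2*(-23*(-16)) + 6*(-1866)) = 3570371 + (2*368 - 11196) = 3570371 + (736 - 11196) = 3570371 - 10460 = 3559911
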